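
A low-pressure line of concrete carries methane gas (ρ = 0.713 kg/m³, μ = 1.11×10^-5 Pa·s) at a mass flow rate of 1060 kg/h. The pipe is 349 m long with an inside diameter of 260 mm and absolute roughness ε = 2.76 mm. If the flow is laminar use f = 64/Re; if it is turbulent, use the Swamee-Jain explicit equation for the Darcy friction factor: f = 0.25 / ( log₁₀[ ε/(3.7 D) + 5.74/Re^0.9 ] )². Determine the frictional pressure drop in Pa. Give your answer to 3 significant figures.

ΔP ≈ 1140 Pa

ṁ = 1060 kg/h = 1060/3600 = 0.2944 kg/s.
A = πD²/4 = π(0.26)²/4 = 0.05309 m²; mean velocity V = ṁ/(ρA) = 0.2944/(0.713 · 0.05309) = 7.778 m/s.
Reynolds number Re = ρVD/μ = 0.713 · 7.778 · 0.26 / 1.11e-05 = 1.299e+05.
Re > 4000 → turbulent. Relative roughness ε/D = 0.00276/0.26 = 0.0106. Swamee-Jain: f = 0.25/(log₁₀[0.0106/3.7 + 5.74/1.299e+05^0.9])² = 0.25/(log₁₀[0.00287 + 0.000143])² = 0.25/(-2.521)² = 0.03933.
Darcy-Weisbach: ΔP = f(L/D)(ρV²/2) = 0.03933·(349/0.26)·(0.713·7.778²/2) = 0.03933·1342·21.57 = 1139 Pa.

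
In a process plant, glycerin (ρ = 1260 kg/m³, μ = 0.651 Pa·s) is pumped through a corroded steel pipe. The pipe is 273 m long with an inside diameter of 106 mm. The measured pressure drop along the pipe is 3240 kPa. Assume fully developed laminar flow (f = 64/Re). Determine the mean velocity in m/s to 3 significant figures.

V ≈ 6.40 m/s

For laminar flow, f = 64/Re with Re = ρVD/μ, so Darcy-Weisbach reduces to ΔP = 32μLV/D². Solving for V: V = ΔP·D²/(32μL) = 3.24e+06·(0.106)²/(32·0.651·273) = 6.401 m/s.
Check: Re = ρVD/μ = 1260·6.401·0.106/0.651 = 1313 < 2300, so the laminar assumption holds.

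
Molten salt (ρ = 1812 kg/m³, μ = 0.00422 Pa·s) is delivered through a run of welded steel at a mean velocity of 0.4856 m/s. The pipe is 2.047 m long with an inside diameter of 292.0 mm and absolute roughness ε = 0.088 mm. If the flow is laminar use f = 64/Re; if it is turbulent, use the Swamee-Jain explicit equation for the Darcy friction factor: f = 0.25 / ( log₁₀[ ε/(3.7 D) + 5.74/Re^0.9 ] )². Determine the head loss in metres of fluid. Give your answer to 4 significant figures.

h_f ≈ 0.001783 m

Reynolds number Re = ρVD/μ = 1812 · 0.4856 · 0.292 / 0.00422 = 6.088e+04.
Re > 4000 → turbulent. Relative roughness ε/D = 8.8e-05/0.292 = 0.000301. Swamee-Jain: f = 0.25/(log₁₀[0.000301/3.7 + 5.74/6.088e+04^0.9])² = 0.25/(log₁₀[8.15e-05 + 0.000284])² = 0.25/(-3.438)² = 0.02116.
Darcy-Weisbach: ΔP = f(L/D)(ρV²/2) = 0.02116·(2.047/0.292)·(1812·0.4856²/2) = 0.02116·7.01·213.6 = 31.69 Pa.
Head loss h_f = ΔP/(ρg) = 31.69/(1812·9.81) = 0.001783 m.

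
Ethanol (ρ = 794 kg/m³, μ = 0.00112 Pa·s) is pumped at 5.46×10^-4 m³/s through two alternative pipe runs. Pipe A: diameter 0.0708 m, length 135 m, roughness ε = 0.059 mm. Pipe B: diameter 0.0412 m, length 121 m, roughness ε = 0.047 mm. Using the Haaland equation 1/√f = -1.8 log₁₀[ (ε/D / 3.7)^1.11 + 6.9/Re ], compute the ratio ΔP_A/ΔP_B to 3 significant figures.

ΔP_A/ΔP_B ≈ 0.0841

Pipe A: V = Q/A = 0.000546/0.003937 = 0.1387 m/s; Re = 6961; ε/D = 0.000833; Haaland → f = 0.03508; ΔP_A = f(L/D)(ρV²/2) = 510.7 Pa.
Pipe B: V = Q/A = 0.000546/0.001333 = 0.4096 m/s; Re = 1.196e+04; ε/D = 0.00114; Haaland → f = 0.03105; ΔP_B = f(L/D)(ρV²/2) = 6073 Pa.
ΔP_A/ΔP_B = 510.7/6073 = 0.0841.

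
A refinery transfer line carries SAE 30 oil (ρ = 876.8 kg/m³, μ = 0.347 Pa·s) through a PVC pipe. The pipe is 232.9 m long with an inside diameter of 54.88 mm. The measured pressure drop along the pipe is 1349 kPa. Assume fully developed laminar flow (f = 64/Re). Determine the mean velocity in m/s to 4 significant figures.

V ≈ 1.571 m/s

For laminar flow, f = 64/Re with Re = ρVD/μ, so Darcy-Weisbach reduces to ΔP = 32μLV/D². Solving for V: V = ΔP·D²/(32μL) = 1.349e+06·(0.05488)²/(32·0.347·232.9) = 1.571 m/s.
Check: Re = ρVD/μ = 876.8·1.571·0.05488/0.347 = 217.9 < 2300, so the laminar assumption holds.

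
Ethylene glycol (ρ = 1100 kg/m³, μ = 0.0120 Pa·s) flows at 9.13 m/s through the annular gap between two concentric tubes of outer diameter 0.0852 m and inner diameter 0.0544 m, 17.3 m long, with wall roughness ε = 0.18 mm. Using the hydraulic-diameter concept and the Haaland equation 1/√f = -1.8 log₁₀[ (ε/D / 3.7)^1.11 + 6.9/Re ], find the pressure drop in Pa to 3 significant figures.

ΔP ≈ 894000 Pa

Hydraulic diameter D_h = 4A/P = D_o - D_i = 0.0852 - 0.0544 = 0.0308 m.
Re = ρVD_h/μ = 1100·9.13·0.0308/0.012 = 2.578e+04.
ε/D_h = 0.00018/0.0308 = 0.00584; Haaland gives 1/√f = -1.8 log₁₀[0.000777+0.000268] = 5.366, so f = 0.03473.
ΔP = f(L/D_h)(ρV²/2) = 0.03473·17.3/0.0308·4.585e+04 = 8.944e+05 Pa.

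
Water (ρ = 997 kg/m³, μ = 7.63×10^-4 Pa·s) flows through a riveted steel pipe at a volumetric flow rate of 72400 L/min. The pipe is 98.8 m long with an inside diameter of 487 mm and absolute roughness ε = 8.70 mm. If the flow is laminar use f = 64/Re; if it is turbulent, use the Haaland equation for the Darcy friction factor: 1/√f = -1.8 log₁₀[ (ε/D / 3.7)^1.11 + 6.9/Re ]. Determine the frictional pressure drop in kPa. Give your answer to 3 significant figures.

Q = 72400 L/min = 72400/60000 = 1.207 m³/s.
Cross-sectional area A = πD²/4 = π(0.487)²/4 = 0.1863 m²; mean velocity V = Q/A = 1.207/0.1863 = 6.478 m/s.
Reynolds number Re = ρVD/μ = 997 · 6.478 · 0.487 / 0.000763 = 4.122e+06.
Re > 4000 → turbulent. Relative roughness ε/D = 0.0087/0.487 = 0.0179. Haaland: 1/√f = -1.8 log₁₀[(0.0179/3.7)^1.11 + 6.9/4.122e+06] = -1.8 log₁₀[0.00269 + 1.67e-06] = 4.627, so f = 0.0467.
Darcy-Weisbach: ΔP = f(L/D)(ρV²/2) = 0.0467·(98.8/0.487)·(997·6.478²/2) = 0.0467·202.9·2.092e+04 = 1.982e+05 Pa.
ΔP = 1.982e+05 Pa = 198 kPa.

ΔP ≈ 198 kPa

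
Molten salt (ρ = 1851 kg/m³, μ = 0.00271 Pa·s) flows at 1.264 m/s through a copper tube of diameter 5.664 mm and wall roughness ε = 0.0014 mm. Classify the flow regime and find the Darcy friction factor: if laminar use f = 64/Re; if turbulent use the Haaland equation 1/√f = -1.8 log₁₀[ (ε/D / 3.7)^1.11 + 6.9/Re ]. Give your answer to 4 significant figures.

f ≈ 0.03818

Re = ρVD/μ = 1851·1.264·0.005664/0.00271 = 4890.
Re > 4000 → turbulent. ε/D = 1.4e-06/0.005664 = 0.000247; Haaland: 1/√f = -1.8 log₁₀[2.32e-05 + 0.00141] = 5.118, so f = 0.03818.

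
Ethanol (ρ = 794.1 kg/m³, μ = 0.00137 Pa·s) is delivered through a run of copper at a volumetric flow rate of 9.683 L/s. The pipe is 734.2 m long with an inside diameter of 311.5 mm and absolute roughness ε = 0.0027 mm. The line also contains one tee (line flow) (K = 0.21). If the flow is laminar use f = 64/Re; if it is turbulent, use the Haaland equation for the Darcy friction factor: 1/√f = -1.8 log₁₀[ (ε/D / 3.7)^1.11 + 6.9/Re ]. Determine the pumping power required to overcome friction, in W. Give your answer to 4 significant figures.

P ≈ 3.655 W

Q = 9.683 L/s = 9.683/1000 = 0.009683 m³/s.
Cross-sectional area A = πD²/4 = π(0.3115)²/4 = 0.07621 m²; mean velocity V = Q/A = 0.009683/0.07621 = 0.1271 m/s.
Reynolds number Re = ρVD/μ = 794.1 · 0.1271 · 0.3115 / 0.00137 = 2.294e+04.
Re > 4000 → turbulent. Relative roughness ε/D = 2.7e-06/0.3115 = 8.67e-06. Haaland: 1/√f = -1.8 log₁₀[(8.67e-06/3.7)^1.11 + 6.9/2.294e+04] = -1.8 log₁₀[5.63e-07 + 0.000301] = 6.338, so f = 0.0249.
Total minor-loss coefficient ΣK = 1·0.21 = 0.21.
ΔP = [f·L/D + ΣK]·(ρV²/2) = [0.0249·734.2/0.3115 + 0.21]·(794.1·0.1271²/2) = [58.68 + 0.21]·6.41 = 377.5 Pa.
Pumping power P = QΔP = 0.009683·377.5 = 3.6551 W = 3.655 W.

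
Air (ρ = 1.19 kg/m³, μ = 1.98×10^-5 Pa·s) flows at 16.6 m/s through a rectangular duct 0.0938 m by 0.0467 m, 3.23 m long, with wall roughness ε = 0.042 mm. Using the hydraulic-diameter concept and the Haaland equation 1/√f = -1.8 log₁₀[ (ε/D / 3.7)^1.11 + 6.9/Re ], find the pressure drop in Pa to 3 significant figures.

ΔP ≈ 187 Pa

Hydraulic diameter D_h = 4A/P = 4·(0.0938·0.0467)/(2·(0.0938+0.0467)) = 0.01752/0.281 = 0.06236 m.
Re = ρVD_h/μ = 1.19·16.6·0.06236/1.98e-05 = 6.221e+04.
ε/D_h = 4.2e-05/0.06236 = 0.000674; Haaland gives 1/√f = -1.8 log₁₀[7.06e-05+0.000111] = 6.734, so f = 0.02205.
ΔP = f(L/D_h)(ρV²/2) = 0.02205·3.23/0.06236·164 = 187.3 Pa.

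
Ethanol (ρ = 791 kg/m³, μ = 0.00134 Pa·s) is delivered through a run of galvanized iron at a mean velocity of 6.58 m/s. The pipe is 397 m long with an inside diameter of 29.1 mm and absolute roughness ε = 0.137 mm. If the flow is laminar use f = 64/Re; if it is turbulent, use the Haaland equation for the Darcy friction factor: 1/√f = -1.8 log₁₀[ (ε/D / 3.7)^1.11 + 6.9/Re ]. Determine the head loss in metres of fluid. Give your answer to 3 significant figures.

Reynolds number Re = ρVD/μ = 791 · 6.58 · 0.0291 / 0.00134 = 1.13e+05.
Re > 4000 → turbulent. Relative roughness ε/D = 0.000137/0.0291 = 0.00471. Haaland: 1/√f = -1.8 log₁₀[(0.00471/3.7)^1.11 + 6.9/1.13e+05] = -1.8 log₁₀[0.000611 + 6.1e-05] = 5.711, so f = 0.03067.
Darcy-Weisbach: ΔP = f(L/D)(ρV²/2) = 0.03067·(397/0.0291)·(791·6.58²/2) = 0.03067·1.364e+04·1.712e+04 = 7.164e+06 Pa.
Head loss h_f = ΔP/(ρg) = 7.164e+06/(791·9.81) = 923 m.

h_f ≈ 923 m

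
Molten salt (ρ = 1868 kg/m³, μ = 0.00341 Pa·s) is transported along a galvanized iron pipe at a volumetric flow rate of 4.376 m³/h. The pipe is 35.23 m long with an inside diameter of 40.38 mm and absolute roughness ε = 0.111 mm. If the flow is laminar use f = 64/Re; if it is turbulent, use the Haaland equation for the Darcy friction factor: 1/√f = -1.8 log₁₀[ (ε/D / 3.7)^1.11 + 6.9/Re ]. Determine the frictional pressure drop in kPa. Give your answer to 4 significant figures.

ΔP ≈ 22.45 kPa

Q = 4.376 m³/h = 4.376/3600 = 0.001216 m³/s.
Cross-sectional area A = πD²/4 = π(0.04038)²/4 = 0.001281 m²; mean velocity V = Q/A = 0.001216/0.001281 = 0.9492 m/s.
Reynolds number Re = ρVD/μ = 1868 · 0.9492 · 0.04038 / 0.00341 = 2.1e+04.
Re > 4000 → turbulent. Relative roughness ε/D = 0.000111/0.04038 = 0.00275. Haaland: 1/√f = -1.8 log₁₀[(0.00275/3.7)^1.11 + 6.9/2.1e+04] = -1.8 log₁₀[0.000336 + 0.000329] = 5.719, so f = 0.03057.
Darcy-Weisbach: ΔP = f(L/D)(ρV²/2) = 0.03057·(35.23/0.04038)·(1868·0.9492²/2) = 0.03057·872.5·841.5 = 2.245e+04 Pa.
ΔP = 2.245e+04 Pa = 22.45 kPa.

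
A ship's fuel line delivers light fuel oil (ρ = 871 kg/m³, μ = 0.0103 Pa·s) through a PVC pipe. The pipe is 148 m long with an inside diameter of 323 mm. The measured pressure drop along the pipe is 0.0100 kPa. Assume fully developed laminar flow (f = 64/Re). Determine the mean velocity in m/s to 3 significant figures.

For laminar flow, f = 64/Re with Re = ρVD/μ, so Darcy-Weisbach reduces to ΔP = 32μLV/D². Solving for V: V = ΔP·D²/(32μL) = 10·(0.323)²/(32·0.0103·148) = 0.02139 m/s.
Check: Re = ρVD/μ = 871·0.02139·0.323/0.0103 = 584.2 < 2300, so the laminar assumption holds.

V ≈ 0.0214 m/s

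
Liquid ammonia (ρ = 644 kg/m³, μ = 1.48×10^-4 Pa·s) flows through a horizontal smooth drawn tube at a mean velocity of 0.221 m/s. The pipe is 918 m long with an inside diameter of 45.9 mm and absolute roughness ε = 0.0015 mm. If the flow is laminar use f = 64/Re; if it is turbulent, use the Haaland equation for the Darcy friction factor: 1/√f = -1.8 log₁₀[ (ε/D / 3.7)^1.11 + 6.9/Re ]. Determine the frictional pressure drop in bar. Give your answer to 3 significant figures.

Reynolds number Re = ρVD/μ = 644 · 0.221 · 0.0459 / 0.000148 = 4.414e+04.
Re > 4000 → turbulent. Relative roughness ε/D = 1.5e-06/0.0459 = 3.27e-05. Haaland: 1/√f = -1.8 log₁₀[(3.27e-05/3.7)^1.11 + 6.9/4.414e+04] = -1.8 log₁₀[2.46e-06 + 0.000156] = 6.839, so f = 0.02138.
Darcy-Weisbach: ΔP = f(L/D)(ρV²/2) = 0.02138·(918/0.0459)·(644·0.221²/2) = 0.02138·2e+04·15.73 = 6726 Pa.
ΔP = 6726 Pa = 0.0673 bar.

ΔP ≈ 0.0673 bar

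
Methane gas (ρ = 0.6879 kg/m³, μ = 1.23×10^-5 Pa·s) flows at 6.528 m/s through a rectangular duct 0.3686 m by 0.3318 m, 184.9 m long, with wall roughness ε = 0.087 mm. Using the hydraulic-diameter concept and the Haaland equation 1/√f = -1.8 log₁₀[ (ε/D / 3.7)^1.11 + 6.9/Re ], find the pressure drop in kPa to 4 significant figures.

ΔP ≈ 0.1418 kPa

Hydraulic diameter D_h = 4A/P = 4·(0.3686·0.3318)/(2·(0.3686+0.3318)) = 0.4892/1.401 = 0.3492 m.
Re = ρVD_h/μ = 0.6879·6.528·0.3492/1.23e-05 = 1.275e+05.
ε/D_h = 8.7e-05/0.3492 = 0.000249; Haaland gives 1/√f = -1.8 log₁₀[2.34e-05+5.41e-05] = 7.399, so f = 0.01827.
ΔP = f(L/D_h)(ρV²/2) = 0.01827·184.9/0.3492·14.66 = 141.8 Pa.
ΔP = 0.1418 kPa.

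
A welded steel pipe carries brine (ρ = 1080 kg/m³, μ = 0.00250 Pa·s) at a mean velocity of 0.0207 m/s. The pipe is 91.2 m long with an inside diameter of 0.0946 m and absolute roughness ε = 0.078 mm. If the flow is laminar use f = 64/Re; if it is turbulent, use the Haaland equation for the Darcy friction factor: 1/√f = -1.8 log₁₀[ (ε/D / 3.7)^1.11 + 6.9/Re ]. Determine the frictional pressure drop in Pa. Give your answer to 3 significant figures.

ΔP ≈ 16.9 Pa

Reynolds number Re = ρVD/μ = 1080 · 0.0207 · 0.0946 / 0.0025 = 846.
Re < 2300 → laminar flow, so f = 64/Re = 64/846 = 0.07565 (the turbulent correlation is not needed).
Darcy-Weisbach: ΔP = f(L/D)(ρV²/2) = 0.07565·(91.2/0.0946)·(1080·0.0207²/2) = 0.07565·964.1·0.2314 = 16.88 Pa.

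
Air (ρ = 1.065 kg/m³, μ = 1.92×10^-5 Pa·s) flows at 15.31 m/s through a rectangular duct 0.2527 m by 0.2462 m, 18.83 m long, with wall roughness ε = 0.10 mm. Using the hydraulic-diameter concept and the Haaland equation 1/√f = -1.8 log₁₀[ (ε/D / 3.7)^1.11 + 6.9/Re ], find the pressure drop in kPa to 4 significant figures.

Hydraulic diameter D_h = 4A/P = 4·(0.2527·0.2462)/(2·(0.2527+0.2462)) = 0.2489/0.9978 = 0.2494 m.
Re = ρVD_h/μ = 1.065·15.31·0.2494/1.92e-05 = 2.118e+05.
ε/D_h = 0.0001/0.2494 = 0.000401; Haaland gives 1/√f = -1.8 log₁₀[3.97e-05+3.26e-05] = 7.454, so f = 0.018.
ΔP = f(L/D_h)(ρV²/2) = 0.018·18.83/0.2494·124.8 = 169.6 Pa.
ΔP = 0.1696 kPa.

ΔP ≈ 0.1696 kPa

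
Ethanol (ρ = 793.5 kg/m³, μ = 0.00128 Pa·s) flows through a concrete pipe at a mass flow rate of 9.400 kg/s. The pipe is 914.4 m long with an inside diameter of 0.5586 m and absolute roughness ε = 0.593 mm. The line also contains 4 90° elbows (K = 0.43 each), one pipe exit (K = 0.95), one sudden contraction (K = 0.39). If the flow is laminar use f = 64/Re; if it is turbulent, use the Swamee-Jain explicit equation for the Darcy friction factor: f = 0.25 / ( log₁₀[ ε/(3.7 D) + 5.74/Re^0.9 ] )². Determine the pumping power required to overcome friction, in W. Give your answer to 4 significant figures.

P ≈ 0.5596 W

A = πD²/4 = π(0.5586)²/4 = 0.2451 m²; mean velocity V = ṁ/(ρA) = 9.4/(793.5 · 0.2451) = 0.04834 m/s.
Reynolds number Re = ρVD/μ = 793.5 · 0.04834 · 0.5586 / 0.00128 = 1.674e+04.
Re > 4000 → turbulent. Relative roughness ε/D = 0.000593/0.5586 = 0.00106. Swamee-Jain: f = 0.25/(log₁₀[0.00106/3.7 + 5.74/1.674e+04^0.9])² = 0.25/(log₁₀[0.000287 + 0.000907])² = 0.25/(-2.923)² = 0.02926.
Total minor-loss coefficient ΣK = 4·0.43 + 1·0.95 + 1·0.39 = 3.06.
ΔP = [f·L/D + ΣK]·(ρV²/2) = [0.02926·914.4/0.5586 + 3.06]·(793.5·0.04834²/2) = [47.9 + 3.06]·0.927 = 47.24 Pa.
Q = ṁ/ρ = 9.4/793.5 = 0.01185 m³/s.
Pumping power P = QΔP = 0.01185·47.24 = 0.55959 W = 0.5596 W.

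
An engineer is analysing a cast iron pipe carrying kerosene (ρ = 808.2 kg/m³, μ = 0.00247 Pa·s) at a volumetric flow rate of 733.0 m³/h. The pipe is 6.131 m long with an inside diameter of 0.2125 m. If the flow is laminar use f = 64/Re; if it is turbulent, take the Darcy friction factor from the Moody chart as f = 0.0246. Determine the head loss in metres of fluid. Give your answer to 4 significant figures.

Q = 733.0 m³/h = 733.0/3600 = 0.2036 m³/s.
Cross-sectional area A = πD²/4 = π(0.2125)²/4 = 0.03547 m²; mean velocity V = Q/A = 0.2036/0.03547 = 5.741 m/s.
Reynolds number Re = ρVD/μ = 808.2 · 5.741 · 0.2125 / 0.00247 = 3.992e+05.
Re > 4000 → turbulent; use the Moody-chart value f = 0.0246.
Darcy-Weisbach: ΔP = f(L/D)(ρV²/2) = 0.0246·(6.131/0.2125)·(808.2·5.741²/2) = 0.0246·28.85·1.332e+04 = 9453 Pa.
Head loss h_f = ΔP/(ρg) = 9453/(808.2·9.81) = 1.192 m.

h_f ≈ 1.192 m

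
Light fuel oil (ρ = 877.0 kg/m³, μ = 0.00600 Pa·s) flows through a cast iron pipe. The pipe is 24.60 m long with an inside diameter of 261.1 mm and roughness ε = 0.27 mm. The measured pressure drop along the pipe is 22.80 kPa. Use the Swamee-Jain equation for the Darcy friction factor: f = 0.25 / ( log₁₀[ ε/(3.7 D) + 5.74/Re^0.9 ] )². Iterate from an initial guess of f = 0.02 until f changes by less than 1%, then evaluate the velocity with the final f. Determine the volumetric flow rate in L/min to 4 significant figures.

Rearranging Darcy-Weisbach: V = √(2·ΔP·D/(f·L·ρ)). With ε/D = 0.00027/0.2611 = 0.00103, iterate starting from f = 0.02:
  f = 0.02 → V = √(2·2.28e+04·0.2611/(0.02·24.6·877)) = 5.253 m/s; Re = ρVD/μ = 2.005e+05; f → 0.02132
  f = 0.02132 → V = 5.088 m/s; Re = 1.942e+05; f → 0.02136
Converged (Δf/f < 1%). With the final f = 0.02136: V = √(2·2.28e+04·0.2611/(0.02136·24.6·877)) = 5.083 m/s.
Q = V·A = 5.083·(π/4·0.2611²) = 0.2721 m³/s = 16330 L/min.

Q ≈ 16330 L/min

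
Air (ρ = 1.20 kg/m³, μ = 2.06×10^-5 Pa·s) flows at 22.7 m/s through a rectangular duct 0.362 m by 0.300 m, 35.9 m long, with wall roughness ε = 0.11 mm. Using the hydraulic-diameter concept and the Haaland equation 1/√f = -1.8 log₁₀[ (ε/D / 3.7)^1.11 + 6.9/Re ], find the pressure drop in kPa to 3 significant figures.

ΔP ≈ 0.561 kPa

Hydraulic diameter D_h = 4A/P = 4·(0.362·0.3)/(2·(0.362+0.3)) = 0.4344/1.324 = 0.3281 m.
Re = ρVD_h/μ = 1.2·22.7·0.3281/2.06e-05 = 4.339e+05.
ε/D_h = 0.00011/0.3281 = 0.000335; Haaland gives 1/√f = -1.8 log₁₀[3.25e-05+1.59e-05] = 7.766, so f = 0.01658.
ΔP = f(L/D_h)(ρV²/2) = 0.01658·35.9/0.3281·309.2 = 560.8 Pa.
ΔP = 0.561 kPa.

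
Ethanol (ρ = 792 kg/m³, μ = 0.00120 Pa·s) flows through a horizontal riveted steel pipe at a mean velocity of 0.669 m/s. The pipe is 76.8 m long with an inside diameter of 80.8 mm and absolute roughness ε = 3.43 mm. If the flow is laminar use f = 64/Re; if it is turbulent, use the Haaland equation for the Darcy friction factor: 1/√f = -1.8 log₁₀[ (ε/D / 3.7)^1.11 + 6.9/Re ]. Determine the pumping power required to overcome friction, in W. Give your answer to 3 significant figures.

Reynolds number Re = ρVD/μ = 792 · 0.669 · 0.0808 / 0.0012 = 3.568e+04.
Re > 4000 → turbulent. Relative roughness ε/D = 0.00343/0.0808 = 0.0425. Haaland: 1/√f = -1.8 log₁₀[(0.0425/3.7)^1.11 + 6.9/3.568e+04] = -1.8 log₁₀[0.00702 + 0.000193] = 3.856, so f = 0.06727.
Darcy-Weisbach: ΔP = f(L/D)(ρV²/2) = 0.06727·(76.8/0.0808)·(792·0.669²/2) = 0.06727·950.5·177.2 = 1.133e+04 Pa.
Q = V·A = 0.669·0.005128 = 0.00343 m³/s.
Pumping power P = QΔP = 0.00343·1.133e+04 = 38.88 W = 38.9 W.

P ≈ 38.9 W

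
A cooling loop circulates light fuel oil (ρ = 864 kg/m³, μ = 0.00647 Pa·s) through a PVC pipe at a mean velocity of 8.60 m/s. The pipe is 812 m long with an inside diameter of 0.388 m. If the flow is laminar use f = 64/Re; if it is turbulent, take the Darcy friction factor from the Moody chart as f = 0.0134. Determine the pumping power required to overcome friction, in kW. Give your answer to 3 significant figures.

P ≈ 911 kW

Reynolds number Re = ρVD/μ = 864 · 8.6 · 0.388 / 0.00647 = 4.456e+05.
Re > 4000 → turbulent; use the Moody-chart value f = 0.0134.
Darcy-Weisbach: ΔP = f(L/D)(ρV²/2) = 0.0134·(812/0.388)·(864·8.6²/2) = 0.0134·2093·3.195e+04 = 8.96e+05 Pa.
Q = V·A = 8.6·0.1182 = 1.017 m³/s.
Pumping power P = QΔP = 1.017·8.96e+05 = 911100 W = 911 kW.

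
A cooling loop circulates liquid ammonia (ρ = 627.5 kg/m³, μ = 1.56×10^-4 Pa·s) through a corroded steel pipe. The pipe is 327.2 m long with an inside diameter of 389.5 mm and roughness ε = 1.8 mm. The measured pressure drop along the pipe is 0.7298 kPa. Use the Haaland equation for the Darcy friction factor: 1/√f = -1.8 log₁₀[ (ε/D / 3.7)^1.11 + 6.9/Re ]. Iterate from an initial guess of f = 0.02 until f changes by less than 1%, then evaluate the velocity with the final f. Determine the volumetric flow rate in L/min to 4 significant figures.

Q ≈ 2175 L/min

Rearranging Darcy-Weisbach: V = √(2·ΔP·D/(f·L·ρ)). With ε/D = 0.0018/0.3895 = 0.00462, iterate starting from f = 0.02:
  f = 0.02 → V = √(2·729.8·0.3895/(0.02·327.2·627.5)) = 0.3721 m/s; Re = ρVD/μ = 5.83e+05; f → 0.02987
  f = 0.02987 → V = 0.3045 m/s; Re = 4.77e+05; f → 0.02991
Converged (Δf/f < 1%). With the final f = 0.02991: V = √(2·729.8·0.3895/(0.02991·327.2·627.5)) = 0.3043 m/s.
Q = V·A = 0.3043·(π/4·0.3895²) = 0.03626 m³/s = 2175 L/min.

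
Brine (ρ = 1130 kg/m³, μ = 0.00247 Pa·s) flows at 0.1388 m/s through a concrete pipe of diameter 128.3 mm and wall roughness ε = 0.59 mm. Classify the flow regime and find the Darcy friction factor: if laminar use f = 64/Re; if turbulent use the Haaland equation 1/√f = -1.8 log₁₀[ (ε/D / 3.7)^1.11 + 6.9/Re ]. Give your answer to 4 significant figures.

Re = ρVD/μ = 1130·0.1388·0.1283/0.00247 = 8147.
Re > 4000 → turbulent. ε/D = 0.00059/0.1283 = 0.0046; Haaland: 1/√f = -1.8 log₁₀[0.000595 + 0.000847] = 5.114, so f = 0.03824.

f ≈ 0.03824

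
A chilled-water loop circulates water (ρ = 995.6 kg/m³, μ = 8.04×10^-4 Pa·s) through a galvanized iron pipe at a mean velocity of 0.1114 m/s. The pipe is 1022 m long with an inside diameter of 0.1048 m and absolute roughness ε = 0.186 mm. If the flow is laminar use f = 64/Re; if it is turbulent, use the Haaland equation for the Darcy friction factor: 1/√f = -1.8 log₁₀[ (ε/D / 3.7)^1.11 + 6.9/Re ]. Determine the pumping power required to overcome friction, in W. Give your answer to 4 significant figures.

Reynolds number Re = ρVD/μ = 995.6 · 0.1114 · 0.1048 / 0.000804 = 1.446e+04.
Re > 4000 → turbulent. Relative roughness ε/D = 0.000186/0.1048 = 0.00177. Haaland: 1/√f = -1.8 log₁₀[(0.00177/3.7)^1.11 + 6.9/1.446e+04] = -1.8 log₁₀[0.000207 + 0.000477] = 5.697, so f = 0.03082.
Darcy-Weisbach: ΔP = f(L/D)(ρV²/2) = 0.03082·(1022/0.1048)·(995.6·0.1114²/2) = 0.03082·9752·6.178 = 1856 Pa.
Q = V·A = 0.1114·0.008626 = 0.0009609 m³/s.
Pumping power P = QΔP = 0.0009609·1856 = 1.7839 W = 1.784 W.

P ≈ 1.784 W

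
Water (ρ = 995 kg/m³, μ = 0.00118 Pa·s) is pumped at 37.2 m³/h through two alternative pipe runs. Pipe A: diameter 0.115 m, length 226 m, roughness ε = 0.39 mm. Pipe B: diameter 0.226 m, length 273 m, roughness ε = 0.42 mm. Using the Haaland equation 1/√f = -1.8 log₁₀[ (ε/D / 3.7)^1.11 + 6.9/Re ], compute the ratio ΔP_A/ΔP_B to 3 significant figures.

Pipe A: V = Q/A = 0.01033/0.01039 = 0.9948 m/s; Re = 9.647e+04; ε/D = 0.00339; Haaland → f = 0.02827; ΔP_A = f(L/D)(ρV²/2) = 2.735e+04 Pa.
Pipe B: V = Q/A = 0.01033/0.04011 = 0.2576 m/s; Re = 4.909e+04; ε/D = 0.00186; Haaland → f = 0.026; ΔP_B = f(L/D)(ρV²/2) = 1037 Pa.
ΔP_A/ΔP_B = 2.735e+04/1037 = 26.4.

ΔP_A/ΔP_B ≈ 26.4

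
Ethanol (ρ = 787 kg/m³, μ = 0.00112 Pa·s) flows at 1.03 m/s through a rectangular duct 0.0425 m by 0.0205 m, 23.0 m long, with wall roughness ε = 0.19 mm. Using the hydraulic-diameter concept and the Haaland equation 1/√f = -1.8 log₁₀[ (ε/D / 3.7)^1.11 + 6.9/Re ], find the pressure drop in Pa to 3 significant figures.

Hydraulic diameter D_h = 4A/P = 4·(0.0425·0.0205)/(2·(0.0425+0.0205)) = 0.003485/0.126 = 0.02766 m.
Re = ρVD_h/μ = 787·1.03·0.02766/0.00112 = 2.002e+04.
ε/D_h = 0.00019/0.02766 = 0.00687; Haaland gives 1/√f = -1.8 log₁₀[0.00093+0.000345] = 5.211, so f = 0.03683.
ΔP = f(L/D_h)(ρV²/2) = 0.03683·23/0.02766·417.5 = 1.279e+04 Pa.

ΔP ≈ 12800 Pa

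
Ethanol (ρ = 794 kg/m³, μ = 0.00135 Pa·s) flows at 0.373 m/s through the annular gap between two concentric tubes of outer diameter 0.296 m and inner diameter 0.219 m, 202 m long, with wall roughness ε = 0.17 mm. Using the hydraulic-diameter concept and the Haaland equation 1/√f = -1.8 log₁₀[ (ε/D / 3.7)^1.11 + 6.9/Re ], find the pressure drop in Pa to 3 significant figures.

ΔP ≈ 4440 Pa

Hydraulic diameter D_h = 4A/P = D_o - D_i = 0.296 - 0.219 = 0.077 m.
Re = ρVD_h/μ = 794·0.373·0.077/0.00135 = 1.689e+04.
ε/D_h = 0.00017/0.077 = 0.00221; Haaland gives 1/√f = -1.8 log₁₀[0.000264+0.000408] = 5.711, so f = 0.03067.
ΔP = f(L/D_h)(ρV²/2) = 0.03067·202/0.077·55.23 = 4443 Pa.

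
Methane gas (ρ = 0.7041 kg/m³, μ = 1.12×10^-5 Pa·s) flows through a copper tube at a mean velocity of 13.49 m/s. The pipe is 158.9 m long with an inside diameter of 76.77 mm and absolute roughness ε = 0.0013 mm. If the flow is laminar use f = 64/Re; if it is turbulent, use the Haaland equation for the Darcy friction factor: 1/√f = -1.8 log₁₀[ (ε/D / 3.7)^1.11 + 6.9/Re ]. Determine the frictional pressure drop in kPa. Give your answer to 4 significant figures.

ΔP ≈ 2.597 kPa

Reynolds number Re = ρVD/μ = 0.7041 · 13.49 · 0.07677 / 1.12e-05 = 6.511e+04.
Re > 4000 → turbulent. Relative roughness ε/D = 1.3e-06/0.07677 = 1.69e-05. Haaland: 1/√f = -1.8 log₁₀[(1.69e-05/3.7)^1.11 + 6.9/6.511e+04] = -1.8 log₁₀[1.18e-06 + 0.000106] = 7.146, so f = 0.01958.
Darcy-Weisbach: ΔP = f(L/D)(ρV²/2) = 0.01958·(158.9/0.07677)·(0.7041·13.49²/2) = 0.01958·2070·64.07 = 2597 Pa.
ΔP = 2597 Pa = 2.597 kPa.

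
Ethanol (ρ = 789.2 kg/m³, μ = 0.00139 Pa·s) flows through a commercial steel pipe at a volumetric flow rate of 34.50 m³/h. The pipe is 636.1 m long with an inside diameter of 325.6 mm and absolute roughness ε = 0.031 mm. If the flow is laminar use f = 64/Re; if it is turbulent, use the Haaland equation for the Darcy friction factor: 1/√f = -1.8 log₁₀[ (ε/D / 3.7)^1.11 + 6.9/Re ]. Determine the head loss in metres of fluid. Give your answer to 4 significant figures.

Q = 34.50 m³/h = 34.50/3600 = 0.009583 m³/s.
Cross-sectional area A = πD²/4 = π(0.3256)²/4 = 0.08326 m²; mean velocity V = Q/A = 0.009583/0.08326 = 0.1151 m/s.
Reynolds number Re = ρVD/μ = 789.2 · 0.1151 · 0.3256 / 0.00139 = 2.128e+04.
Re > 4000 → turbulent. Relative roughness ε/D = 3.1e-05/0.3256 = 9.52e-05. Haaland: 1/√f = -1.8 log₁₀[(9.52e-05/3.7)^1.11 + 6.9/2.128e+04] = -1.8 log₁₀[8.05e-06 + 0.000324] = 6.261, so f = 0.02551.
Darcy-Weisbach: ΔP = f(L/D)(ρV²/2) = 0.02551·(636.1/0.3256)·(789.2·0.1151²/2) = 0.02551·1954·5.227 = 260.5 Pa.
Head loss h_f = ΔP/(ρg) = 260.5/(789.2·9.81) = 0.03365 m.

h_f ≈ 0.03365 m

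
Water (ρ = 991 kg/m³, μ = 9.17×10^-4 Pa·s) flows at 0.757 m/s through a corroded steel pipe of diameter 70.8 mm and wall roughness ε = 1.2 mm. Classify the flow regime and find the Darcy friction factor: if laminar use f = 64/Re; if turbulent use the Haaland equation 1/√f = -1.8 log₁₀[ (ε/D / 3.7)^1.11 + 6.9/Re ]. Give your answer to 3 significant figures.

Re = ρVD/μ = 991·0.757·0.0708/0.000917 = 5.792e+04.
Re > 4000 → turbulent. ε/D = 0.0012/0.0708 = 0.0169; Haaland: 1/√f = -1.8 log₁₀[0.00253 + 0.000119] = 4.638, so f = 0.0465.

f ≈ 0.0465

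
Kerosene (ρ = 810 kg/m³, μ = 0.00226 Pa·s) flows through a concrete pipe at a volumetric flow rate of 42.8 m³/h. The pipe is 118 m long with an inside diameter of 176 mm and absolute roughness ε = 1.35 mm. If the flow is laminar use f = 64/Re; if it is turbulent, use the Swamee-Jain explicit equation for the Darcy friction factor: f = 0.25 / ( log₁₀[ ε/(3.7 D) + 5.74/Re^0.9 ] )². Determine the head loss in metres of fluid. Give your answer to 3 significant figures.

h_f ≈ 0.305 m

Q = 42.8 m³/h = 42.8/3600 = 0.01189 m³/s.
Cross-sectional area A = πD²/4 = π(0.176)²/4 = 0.02433 m²; mean velocity V = Q/A = 0.01189/0.02433 = 0.4887 m/s.
Reynolds number Re = ρVD/μ = 810 · 0.4887 · 0.176 / 0.00226 = 3.083e+04.
Re > 4000 → turbulent. Relative roughness ε/D = 0.00135/0.176 = 0.00767. Swamee-Jain: f = 0.25/(log₁₀[0.00767/3.7 + 5.74/3.083e+04^0.9])² = 0.25/(log₁₀[0.00207 + 0.000523])² = 0.25/(-2.586)² = 0.0374.
Darcy-Weisbach: ΔP = f(L/D)(ρV²/2) = 0.0374·(118/0.176)·(810·0.4887²/2) = 0.0374·670.5·96.72 = 2425 Pa.
Head loss h_f = ΔP/(ρg) = 2425/(810·9.81) = 0.305 m.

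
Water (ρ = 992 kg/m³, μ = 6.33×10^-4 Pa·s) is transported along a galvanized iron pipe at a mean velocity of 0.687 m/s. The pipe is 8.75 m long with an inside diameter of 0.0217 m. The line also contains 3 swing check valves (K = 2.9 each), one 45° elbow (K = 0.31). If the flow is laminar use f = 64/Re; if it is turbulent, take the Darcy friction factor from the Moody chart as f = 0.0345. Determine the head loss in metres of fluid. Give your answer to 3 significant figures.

Reynolds number Re = ρVD/μ = 992 · 0.687 · 0.0217 / 0.000633 = 2.336e+04.
Re > 4000 → turbulent; use the Moody-chart value f = 0.0345.
Total minor-loss coefficient ΣK = 3·2.9 + 1·0.31 = 9.01.
ΔP = [f·L/D + ΣK]·(ρV²/2) = [0.0345·8.75/0.0217 + 9.01]·(992·0.687²/2) = [13.91 + 9.01]·234.1 = 5366 Pa.
Head loss h_f = ΔP/(ρg) = 5366/(992·9.81) = 0.551 m.

h_f ≈ 0.551 m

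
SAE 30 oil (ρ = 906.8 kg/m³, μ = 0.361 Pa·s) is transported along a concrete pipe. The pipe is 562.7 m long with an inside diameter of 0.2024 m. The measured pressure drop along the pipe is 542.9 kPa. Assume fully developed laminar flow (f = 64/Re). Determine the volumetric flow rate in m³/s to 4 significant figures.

For laminar flow, f = 64/Re with Re = ρVD/μ, so Darcy-Weisbach reduces to ΔP = 32μLV/D². Solving for V: V = ΔP·D²/(32μL) = 5.429e+05·(0.2024)²/(32·0.361·562.7) = 3.421 m/s.
Check: Re = ρVD/μ = 906.8·3.421·0.2024/0.361 = 1739 < 2300, so the laminar assumption holds.
Q = V·A = 3.421·(π/4·0.2024²) = 0.1101 m³/s = 0.1101 m³/s.

Q ≈ 0.1101 m³/s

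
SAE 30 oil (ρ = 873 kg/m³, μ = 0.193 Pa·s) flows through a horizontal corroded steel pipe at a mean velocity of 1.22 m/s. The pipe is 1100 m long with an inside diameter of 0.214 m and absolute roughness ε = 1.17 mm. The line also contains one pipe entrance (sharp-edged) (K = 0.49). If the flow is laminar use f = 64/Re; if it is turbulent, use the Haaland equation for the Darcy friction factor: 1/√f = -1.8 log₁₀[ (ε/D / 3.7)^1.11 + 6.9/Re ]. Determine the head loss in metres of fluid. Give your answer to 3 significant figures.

h_f ≈ 21.2 m

Reynolds number Re = ρVD/μ = 873 · 1.22 · 0.214 / 0.193 = 1181.
Re < 2300 → laminar flow, so f = 64/Re = 64/1181 = 0.05419 (the turbulent correlation is not needed).
Total minor-loss coefficient ΣK = 1·0.49 = 0.49.
ΔP = [f·L/D + ΣK]·(ρV²/2) = [0.05419·1100/0.214 + 0.49]·(873·1.22²/2) = [278.6 + 0.49]·649.7 = 1.813e+05 Pa.
Head loss h_f = ΔP/(ρg) = 1.813e+05/(873·9.81) = 21.2 m.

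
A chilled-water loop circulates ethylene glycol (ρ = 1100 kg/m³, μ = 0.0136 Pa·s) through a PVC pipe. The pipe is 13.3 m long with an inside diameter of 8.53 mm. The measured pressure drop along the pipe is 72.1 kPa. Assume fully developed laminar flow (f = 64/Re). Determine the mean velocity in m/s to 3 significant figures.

For laminar flow, f = 64/Re with Re = ρVD/μ, so Darcy-Weisbach reduces to ΔP = 32μLV/D². Solving for V: V = ΔP·D²/(32μL) = 7.21e+04·(0.00853)²/(32·0.0136·13.3) = 0.9063 m/s.
Check: Re = ρVD/μ = 1100·0.9063·0.00853/0.0136 = 625.3 < 2300, so the laminar assumption holds.

V ≈ 0.906 m/s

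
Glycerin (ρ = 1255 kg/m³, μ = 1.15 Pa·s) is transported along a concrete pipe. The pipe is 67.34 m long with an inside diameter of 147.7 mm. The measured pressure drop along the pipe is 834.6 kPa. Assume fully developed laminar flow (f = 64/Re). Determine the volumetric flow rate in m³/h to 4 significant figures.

For laminar flow, f = 64/Re with Re = ρVD/μ, so Darcy-Weisbach reduces to ΔP = 32μLV/D². Solving for V: V = ΔP·D²/(32μL) = 8.346e+05·(0.1477)²/(32·1.15·67.34) = 7.347 m/s.
Check: Re = ρVD/μ = 1255·7.347·0.1477/1.15 = 1184 < 2300, so the laminar assumption holds.
Q = V·A = 7.347·(π/4·0.1477²) = 0.1259 m³/s = 453.2 m³/h.

Q ≈ 453.2 m³/h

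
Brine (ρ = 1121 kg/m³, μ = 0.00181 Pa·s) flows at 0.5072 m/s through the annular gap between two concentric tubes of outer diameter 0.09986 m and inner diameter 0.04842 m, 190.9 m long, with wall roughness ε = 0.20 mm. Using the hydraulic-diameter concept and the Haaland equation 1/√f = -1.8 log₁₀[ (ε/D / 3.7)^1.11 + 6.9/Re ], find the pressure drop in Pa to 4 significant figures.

ΔP ≈ 17920 Pa

Hydraulic diameter D_h = 4A/P = D_o - D_i = 0.09986 - 0.04842 = 0.05144 m.
Re = ρVD_h/μ = 1121·0.5072·0.05144/0.00181 = 1.616e+04.
ε/D_h = 0.0002/0.05144 = 0.00389; Haaland gives 1/√f = -1.8 log₁₀[0.000494+0.000427] = 5.464, so f = 0.03349.
ΔP = f(L/D_h)(ρV²/2) = 0.03349·190.9/0.05144·144.2 = 1.792e+04 Pa.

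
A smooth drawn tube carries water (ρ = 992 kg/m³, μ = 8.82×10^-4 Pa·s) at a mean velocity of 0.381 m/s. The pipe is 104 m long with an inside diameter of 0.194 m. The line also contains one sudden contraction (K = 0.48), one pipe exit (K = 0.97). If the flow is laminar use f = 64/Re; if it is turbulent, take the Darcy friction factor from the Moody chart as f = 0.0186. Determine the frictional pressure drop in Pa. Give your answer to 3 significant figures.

Reynolds number Re = ρVD/μ = 992 · 0.381 · 0.194 / 0.000882 = 8.313e+04.
Re > 4000 → turbulent; use the Moody-chart value f = 0.0186.
Total minor-loss coefficient ΣK = 1·0.48 + 1·0.97 = 1.45.
ΔP = [f·L/D + ΣK]·(ρV²/2) = [0.0186·104/0.194 + 1.45]·(992·0.381²/2) = [9.971 + 1.45]·72 = 822.3 Pa.

ΔP ≈ 822 Pa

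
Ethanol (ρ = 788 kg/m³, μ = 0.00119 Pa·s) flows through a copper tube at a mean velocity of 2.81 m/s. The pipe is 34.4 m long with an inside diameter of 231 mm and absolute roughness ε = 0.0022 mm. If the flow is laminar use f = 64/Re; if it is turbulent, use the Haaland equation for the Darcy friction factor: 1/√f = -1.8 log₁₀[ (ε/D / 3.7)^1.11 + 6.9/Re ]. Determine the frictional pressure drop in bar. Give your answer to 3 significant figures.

ΔP ≈ 0.0626 bar

Reynolds number Re = ρVD/μ = 788 · 2.81 · 0.231 / 0.00119 = 4.298e+05.
Re > 4000 → turbulent. Relative roughness ε/D = 2.2e-06/0.231 = 9.52e-06. Haaland: 1/√f = -1.8 log₁₀[(9.52e-06/3.7)^1.11 + 6.9/4.298e+05] = -1.8 log₁₀[6.25e-07 + 1.61e-05] = 8.6, so f = 0.01352.
Darcy-Weisbach: ΔP = f(L/D)(ρV²/2) = 0.01352·(34.4/0.231)·(788·2.81²/2) = 0.01352·148.9·3111 = 6264 Pa.
ΔP = 6264 Pa = 0.0626 bar.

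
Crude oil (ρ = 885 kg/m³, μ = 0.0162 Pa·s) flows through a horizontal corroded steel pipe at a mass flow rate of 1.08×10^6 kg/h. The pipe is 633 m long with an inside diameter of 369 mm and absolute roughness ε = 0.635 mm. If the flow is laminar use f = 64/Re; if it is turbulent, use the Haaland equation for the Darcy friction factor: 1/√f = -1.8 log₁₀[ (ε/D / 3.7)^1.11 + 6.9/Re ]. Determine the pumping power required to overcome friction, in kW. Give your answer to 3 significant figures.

ṁ = 1.08×10^6 kg/h = 1.08×10^6/3600 = 300 kg/s.
A = πD²/4 = π(0.369)²/4 = 0.1069 m²; mean velocity V = ṁ/(ρA) = 300/(885 · 0.1069) = 3.17 m/s.
Reynolds number Re = ρVD/μ = 885 · 3.17 · 0.369 / 0.0162 = 6.39e+04.
Re > 4000 → turbulent. Relative roughness ε/D = 0.000635/0.369 = 0.00172. Haaland: 1/√f = -1.8 log₁₀[(0.00172/3.7)^1.11 + 6.9/6.39e+04] = -1.8 log₁₀[0.0002 + 0.000108] = 6.321, so f = 0.02503.
Darcy-Weisbach: ΔP = f(L/D)(ρV²/2) = 0.02503·(633/0.369)·(885·3.17²/2) = 0.02503·1715·4446 = 1.909e+05 Pa.
Q = ṁ/ρ = 300/885 = 0.339 m³/s.
Pumping power P = QΔP = 0.339·1.909e+05 = 64720 W = 64.7 kW.

P ≈ 64.7 kW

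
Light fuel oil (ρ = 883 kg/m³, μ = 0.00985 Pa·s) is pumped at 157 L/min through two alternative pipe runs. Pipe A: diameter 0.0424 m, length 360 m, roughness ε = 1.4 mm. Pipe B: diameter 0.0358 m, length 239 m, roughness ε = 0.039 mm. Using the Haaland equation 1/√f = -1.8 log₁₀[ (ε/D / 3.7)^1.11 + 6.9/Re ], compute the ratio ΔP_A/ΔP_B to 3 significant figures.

Pipe A: V = Q/A = 0.002617/0.001412 = 1.853 m/s; Re = 7044; ε/D = 0.033; Haaland → f = 0.06369; ΔP_A = f(L/D)(ρV²/2) = 8.2e+05 Pa.
Pipe B: V = Q/A = 0.002617/0.001007 = 2.6 m/s; Re = 8343; ε/D = 0.00109; Haaland → f = 0.03376; ΔP_B = f(L/D)(ρV²/2) = 6.725e+05 Pa.
ΔP_A/ΔP_B = 8.2e+05/6.725e+05 = 1.22.

ΔP_A/ΔP_B ≈ 1.22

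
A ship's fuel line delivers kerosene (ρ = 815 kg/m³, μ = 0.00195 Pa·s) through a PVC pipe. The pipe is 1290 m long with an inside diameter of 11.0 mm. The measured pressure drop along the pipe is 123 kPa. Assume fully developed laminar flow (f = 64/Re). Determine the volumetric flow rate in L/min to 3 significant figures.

For laminar flow, f = 64/Re with Re = ρVD/μ, so Darcy-Weisbach reduces to ΔP = 32μLV/D². Solving for V: V = ΔP·D²/(32μL) = 1.23e+05·(0.011)²/(32·0.00195·1290) = 0.1849 m/s.
Check: Re = ρVD/μ = 815·0.1849·0.011/0.00195 = 850 < 2300, so the laminar assumption holds.
Q = V·A = 0.1849·(π/4·0.011²) = 1.757e-05 m³/s = 1.05 L/min.

Q ≈ 1.05 L/min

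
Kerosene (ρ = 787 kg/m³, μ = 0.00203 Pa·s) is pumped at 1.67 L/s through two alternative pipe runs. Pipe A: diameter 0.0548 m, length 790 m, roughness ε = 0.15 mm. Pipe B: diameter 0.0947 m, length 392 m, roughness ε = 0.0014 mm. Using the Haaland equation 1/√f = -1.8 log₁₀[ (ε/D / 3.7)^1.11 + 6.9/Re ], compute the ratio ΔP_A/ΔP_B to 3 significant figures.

ΔP_A/ΔP_B ≈ 31.1

Pipe A: V = Q/A = 0.00167/0.002359 = 0.7081 m/s; Re = 1.504e+04; ε/D = 0.00274; Haaland → f = 0.03211; ΔP_A = f(L/D)(ρV²/2) = 9.131e+04 Pa.
Pipe B: V = Q/A = 0.00167/0.007044 = 0.2371 m/s; Re = 8705; ε/D = 1.48e-05; Haaland → f = 0.03211; ΔP_B = f(L/D)(ρV²/2) = 2940 Pa.
ΔP_A/ΔP_B = 9.131e+04/2940 = 31.1.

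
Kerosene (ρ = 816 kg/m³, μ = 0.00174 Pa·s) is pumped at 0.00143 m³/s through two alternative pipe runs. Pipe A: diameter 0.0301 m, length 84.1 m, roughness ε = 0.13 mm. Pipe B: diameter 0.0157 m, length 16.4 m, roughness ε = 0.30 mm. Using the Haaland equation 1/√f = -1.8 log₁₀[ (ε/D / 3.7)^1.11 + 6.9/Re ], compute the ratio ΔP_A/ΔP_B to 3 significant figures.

Pipe A: V = Q/A = 0.00143/0.0007116 = 2.01 m/s; Re = 2.837e+04; ε/D = 0.00432; Haaland → f = 0.03216; ΔP_A = f(L/D)(ρV²/2) = 1.481e+05 Pa.
Pipe B: V = Q/A = 0.00143/0.0001936 = 7.387 m/s; Re = 5.439e+04; ε/D = 0.0191; Haaland → f = 0.04861; ΔP_B = f(L/D)(ρV²/2) = 1.13e+06 Pa.
ΔP_A/ΔP_B = 1.481e+05/1.13e+06 = 0.131.

ΔP_A/ΔP_B ≈ 0.131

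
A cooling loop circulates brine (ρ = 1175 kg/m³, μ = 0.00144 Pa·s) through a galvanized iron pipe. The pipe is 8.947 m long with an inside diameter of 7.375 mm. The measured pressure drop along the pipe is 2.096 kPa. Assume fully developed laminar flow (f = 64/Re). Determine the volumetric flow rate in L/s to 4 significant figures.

For laminar flow, f = 64/Re with Re = ρVD/μ, so Darcy-Weisbach reduces to ΔP = 32μLV/D². Solving for V: V = ΔP·D²/(32μL) = 2096·(0.007375)²/(32·0.00144·8.947) = 0.2765 m/s.
Check: Re = ρVD/μ = 1175·0.2765·0.007375/0.00144 = 1664 < 2300, so the laminar assumption holds.
Q = V·A = 0.2765·(π/4·0.007375²) = 1.181e-05 m³/s = 0.01181 L/s.

Q ≈ 0.01181 L/s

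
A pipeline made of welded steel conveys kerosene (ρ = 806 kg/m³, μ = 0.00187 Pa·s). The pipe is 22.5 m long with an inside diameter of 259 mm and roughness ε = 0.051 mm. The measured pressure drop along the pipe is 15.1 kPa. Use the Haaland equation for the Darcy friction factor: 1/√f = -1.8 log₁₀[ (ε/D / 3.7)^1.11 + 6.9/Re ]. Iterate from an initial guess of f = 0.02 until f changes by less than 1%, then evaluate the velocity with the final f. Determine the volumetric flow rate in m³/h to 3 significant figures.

Q ≈ 1020 m³/h

Rearranging Darcy-Weisbach: V = √(2·ΔP·D/(f·L·ρ)). With ε/D = 5.1e-05/0.259 = 0.000197, iterate starting from f = 0.02:
  f = 0.02 → V = √(2·1.51e+04·0.259/(0.02·22.5·806)) = 4.644 m/s; Re = ρVD/μ = 5.184e+05; f → 0.01521
  f = 0.01521 → V = 5.324 m/s; Re = 5.944e+05; f → 0.01505
  f = 0.01505 → V = 5.353 m/s; Re = 5.976e+05; f → 0.01505
Converged (Δf/f < 1%). With the final f = 0.01505: V = √(2·1.51e+04·0.259/(0.01505·22.5·806)) = 5.354 m/s.
Q = V·A = 5.354·(π/4·0.259²) = 0.2821 m³/s = 1020 m³/h.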